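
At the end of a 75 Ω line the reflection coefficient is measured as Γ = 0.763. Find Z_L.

Z_L = Z_0·(1 + Γ)/(1 − Γ) = 75·(1.76)/(0.237)

Z_L ≈ 558 Ω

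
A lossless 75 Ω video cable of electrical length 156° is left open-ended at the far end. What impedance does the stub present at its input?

tan(βl) = -0.445
For an open-ended stub, Z_in = −jZ_0·cot(βl) = −jZ_0/tan(βl)

Z_in ≈ +j168 Ω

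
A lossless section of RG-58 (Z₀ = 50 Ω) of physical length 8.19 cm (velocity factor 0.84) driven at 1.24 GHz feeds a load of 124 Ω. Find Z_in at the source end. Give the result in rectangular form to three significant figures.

Z_in ≈ 46.1 + j45 Ω

λ = v/f = 0.84·c / 1.24 GHz = 0.203 m
βl = 2π·l/λ = 2π × 0.403 = 145°
tan(βl) = tan(145°) = -0.698
Z_in = Z_0·(Z_L + jZ_0·tanβl)/(Z_0 + jZ_L·tanβl)
     = 50·(124 − j34.9)/(50 − j86.6)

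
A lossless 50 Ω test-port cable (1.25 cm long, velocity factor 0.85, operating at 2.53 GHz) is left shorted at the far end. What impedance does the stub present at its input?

Z_in ≈ +j49.4 Ω

λ = v/f = 0.85·c / 2.53 GHz = 0.101 m
βl = 2π·l/λ = 2π × 0.124 = 44.6°
tan(βl) = 0.988
For a shorted stub, Z_in = jZ_0·tan(βl)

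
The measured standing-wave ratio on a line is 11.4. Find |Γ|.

|Γ| = (S − 1)/(S + 1) = (11.4 − 1)/(11.4 + 1) = 10.4/12.4

|Γ| ≈ 0.839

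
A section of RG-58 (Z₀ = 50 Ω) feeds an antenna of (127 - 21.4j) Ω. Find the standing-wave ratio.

Γ = (Z_L − Z_0)/(Z_L + Z_0) = (77 − j21.4)/(177 − j21.4)
|Γ| = 79.9/178 = 0.448
VSWR = (1 + |Γ|)/(1 − |Γ|) = 1.45/0.552

VSWR ≈ 2.62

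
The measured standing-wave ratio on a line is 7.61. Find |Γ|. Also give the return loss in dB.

|Γ| = (S − 1)/(S + 1) = (7.61 − 1)/(7.61 + 1) = 6.61/8.61
RL = −20·log₁₀|Γ| = −20·log₁₀(0.768)

|Γ| ≈ 0.768; return loss ≈ 2.3 dB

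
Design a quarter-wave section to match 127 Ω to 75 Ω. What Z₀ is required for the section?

Z_qwt = √(Z_0·R_L) = √(75 × 127) = √9525

Z_qwt ≈ 97.6 Ω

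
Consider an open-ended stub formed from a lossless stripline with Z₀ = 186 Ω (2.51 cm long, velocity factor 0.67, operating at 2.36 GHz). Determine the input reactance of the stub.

X_in ≈ 53.7 Ω (inductive)

λ = v/f = 0.67·c / 2.36 GHz = 0.0852 m
βl = 2π·l/λ = 2π × 0.295 = 106°
tan(βl) = -3.47
For an open-ended stub, Z_in = −jZ_0·cot(βl) = −jZ_0/tan(βl)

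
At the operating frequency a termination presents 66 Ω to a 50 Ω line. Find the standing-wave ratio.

Γ = (66 − 50)/(66 + 50) = 0.138
VSWR = (1 + 0.138)/(1 − 0.138)

VSWR ≈ 1.32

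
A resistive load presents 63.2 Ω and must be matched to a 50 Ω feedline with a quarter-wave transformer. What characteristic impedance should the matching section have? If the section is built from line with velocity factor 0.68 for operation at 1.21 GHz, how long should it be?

Z_qwt ≈ 56.2 Ω; length ≈ 4.21 cm

Z_qwt = √(Z_0·R_L) = √(50 × 63.2) = √3160
λ = 0.68·c/f = 0.169 m, so l = λ/4 = 0.0421 m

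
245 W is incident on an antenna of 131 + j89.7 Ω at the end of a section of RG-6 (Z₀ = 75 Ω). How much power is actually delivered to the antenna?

P_delivered ≈ 191 W

|Γ| = |(56 + j89.7)/(206 + j89.7)| = 0.471
|Γ|² = 0.222
P_refl = |Γ|²·P_inc = 54.3 W, P_del = (1 − |Γ|²)·P_inc = 191 W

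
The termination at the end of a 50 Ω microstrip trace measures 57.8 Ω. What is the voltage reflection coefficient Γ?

Γ = 0.0724

Γ = (Z_L − Z_0)/(Z_L + Z_0) = (57.8 − 50)/(57.8 + 50) = 7.8/107.8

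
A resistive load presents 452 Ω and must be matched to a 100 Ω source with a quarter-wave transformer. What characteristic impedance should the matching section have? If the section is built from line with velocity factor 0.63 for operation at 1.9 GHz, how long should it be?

Z_qwt = √(Z_0·R_L) = √(100 × 452) = √45200
λ = 0.63·c/f = 0.0995 m, so l = λ/4 = 0.0249 m

Z_qwt ≈ 213 Ω; length ≈ 2.49 cm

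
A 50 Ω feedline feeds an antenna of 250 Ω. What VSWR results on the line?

VSWR ≈ 5

Γ = (250 − 50)/(250 + 50) = 0.667
VSWR = (1 + 0.667)/(1 − 0.667)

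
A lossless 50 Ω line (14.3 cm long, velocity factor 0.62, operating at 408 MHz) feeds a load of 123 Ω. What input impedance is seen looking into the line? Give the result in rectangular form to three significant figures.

λ = v/f = 0.62·c / 408 MHz = 0.456 m
βl = 2π·l/λ = 2π × 0.314 = 113°
tan(βl) = tan(113°) = -2.36
Z_in = Z_0·(Z_L + jZ_0·tanβl)/(Z_0 + jZ_L·tanβl)
     = 50·(123 − j118)/(50 − j291)

Z_in ≈ 23.3 + j17.1 Ω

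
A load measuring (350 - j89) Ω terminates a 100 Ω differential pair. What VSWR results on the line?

VSWR ≈ 3.75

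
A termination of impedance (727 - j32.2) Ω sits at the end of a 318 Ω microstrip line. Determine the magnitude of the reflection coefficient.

Γ = (Z_L − Z_0)/(Z_L + Z_0) = (409 − j32.2)/(1045 − j32.2)
|Γ| = 410/1050

|Γ| ≈ 0.392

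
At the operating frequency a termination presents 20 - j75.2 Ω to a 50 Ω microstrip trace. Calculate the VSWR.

Γ = (Z_L − Z_0)/(Z_L + Z_0) = (-30 − j75.2)/(70 − j75.2)
|Γ| = 81/103 = 0.788
VSWR = (1 + |Γ|)/(1 − |Γ|) = 1.79/0.212

VSWR ≈ 8.44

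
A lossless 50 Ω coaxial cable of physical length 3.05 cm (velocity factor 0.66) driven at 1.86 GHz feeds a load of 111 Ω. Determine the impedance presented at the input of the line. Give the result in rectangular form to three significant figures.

λ = v/f = 0.66·c / 1.86 GHz = 0.106 m
βl = 2π·l/λ = 2π × 0.287 = 103°
tan(βl) = tan(103°) = -4.28
Z_in = Z_0·(Z_L + jZ_0·tanβl)/(Z_0 + jZ_L·tanβl)
     = 50·(111 − j214)/(50 − j475)

Z_in ≈ 23.5 + j9.21 Ω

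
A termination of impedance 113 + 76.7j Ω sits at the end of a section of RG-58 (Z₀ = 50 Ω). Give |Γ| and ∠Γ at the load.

Γ ≈ 0.551 ∠ 25.4°

Γ = (Z_L − Z_0)/(Z_L + Z_0) = (63 + j76.7)/(163 + j76.7)
|Γ| = 99.3/180 = 0.551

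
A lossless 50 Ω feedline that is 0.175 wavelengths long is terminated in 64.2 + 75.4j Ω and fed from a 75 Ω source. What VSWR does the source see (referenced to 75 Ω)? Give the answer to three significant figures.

βl = 2π × 0.175 = 63°
tan(βl) = 1.96
Z_in = Z_0·(Z_L + jZ_0·tanβl)/(Z_0 + jZ_L·tanβl) = 30.6 − j49.2 Ω
Γ_s = (Z_in − Z_s)/(Z_in + Z_s) = (-44.4 − j49.2)/(106 − j49.2), |Γ_s| = 0.569
VSWR = (1 + |Γ_s|)/(1 − |Γ_s|)

VSWR ≈ 3.64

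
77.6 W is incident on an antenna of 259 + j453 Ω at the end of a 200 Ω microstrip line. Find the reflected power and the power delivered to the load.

P_reflected ≈ 38.9 W; P_delivered ≈ 38.7 W

|Γ| = |(59 + j453)/(459 + j453)| = 0.708
|Γ|² = 0.502
P_refl = |Γ|²·P_inc = 38.9 W, P_del = (1 − |Γ|²)·P_inc = 38.7 W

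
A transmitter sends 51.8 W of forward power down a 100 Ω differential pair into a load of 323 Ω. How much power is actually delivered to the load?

Γ = (323 − 100)/(323 + 100) = 0.527
|Γ|² = 0.278
P_refl = |Γ|²·P_inc = 14.4 W, P_del = (1 − |Γ|²)·P_inc = 37.4 W

P_delivered ≈ 37.4 W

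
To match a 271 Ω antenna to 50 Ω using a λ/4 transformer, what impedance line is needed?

Z_qwt ≈ 116 Ω

Z_qwt = √(Z_0·R_L) = √(50 × 271) = √13550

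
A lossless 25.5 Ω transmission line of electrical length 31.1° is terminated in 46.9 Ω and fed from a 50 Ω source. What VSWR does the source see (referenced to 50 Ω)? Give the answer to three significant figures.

VSWR ≈ 2.01

tan(βl) = 0.603
Z_in = Z_0·(Z_L + jZ_0·tanβl)/(Z_0 + jZ_L·tanβl) = 28.7 − j16.4 Ω
Γ_s = (Z_in − Z_s)/(Z_in + Z_s) = (-21.3 − j16.4)/(78.7 − j16.4), |Γ_s| = 0.335
VSWR = (1 + |Γ_s|)/(1 − |Γ_s|)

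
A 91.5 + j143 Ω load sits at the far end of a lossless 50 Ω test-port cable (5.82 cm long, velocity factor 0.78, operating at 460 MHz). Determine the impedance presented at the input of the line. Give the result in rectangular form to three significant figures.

Z_in ≈ 33.5 − j88.6 Ω

λ = v/f = 0.78·c / 460 MHz = 0.509 m
βl = 2π·l/λ = 2π × 0.114 = 41.2°
tan(βl) = tan(41.2°) = 0.875
Z_in = Z_0·(Z_L + jZ_0·tanβl)/(Z_0 + jZ_L·tanβl)
     = 50·(91.5 + j187)/(-75.1 + j80.1)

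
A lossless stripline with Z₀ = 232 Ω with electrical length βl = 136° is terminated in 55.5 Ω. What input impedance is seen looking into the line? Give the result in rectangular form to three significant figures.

Z_in ≈ 102 − j201 Ω

tan(βl) = tan(136°) = -0.966
Z_in = Z_0·(Z_L + jZ_0·tanβl)/(Z_0 + jZ_L·tanβl)
     = 232·(55.5 − j224)/(232 − j53.6)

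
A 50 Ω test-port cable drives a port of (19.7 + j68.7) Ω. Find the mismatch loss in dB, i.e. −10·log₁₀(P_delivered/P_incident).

mismatch loss ≈ 3.86 dB

Γ = (-30.3 + j68.7)/(69.7 + j68.7), |Γ| = 0.767
|Γ|² = 0.589, so P_del/P_inc = 1 − |Γ|² = 0.411
ML = −10·log₁₀(1 − |Γ|²)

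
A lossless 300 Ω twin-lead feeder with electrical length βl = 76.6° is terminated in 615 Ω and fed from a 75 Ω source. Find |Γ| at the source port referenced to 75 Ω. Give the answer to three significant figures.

|Γ| ≈ 0.404

tan(βl) = 4.2
Z_in = Z_0·(Z_L + jZ_0·tanβl)/(Z_0 + jZ_L·tanβl) = 153 − j53.7 Ω
Γ_s = (Z_in − Z_s)/(Z_in + Z_s) = (77.6 − j53.7)/(228 − j53.7), |Γ_s| = 0.404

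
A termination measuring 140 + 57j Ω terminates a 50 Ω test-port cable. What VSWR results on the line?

VSWR ≈ 3.32

Γ = (Z_L − Z_0)/(Z_L + Z_0) = (90 + j57)/(190 + j57)
|Γ| = 107/198 = 0.537
VSWR = (1 + |Γ|)/(1 − |Γ|) = 1.54/0.463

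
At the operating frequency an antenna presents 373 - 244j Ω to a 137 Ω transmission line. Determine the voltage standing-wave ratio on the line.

VSWR ≈ 4.01

Γ = (Z_L − Z_0)/(Z_L + Z_0) = (236 − j244)/(510 − j244)
|Γ| = 339/565 = 0.6
VSWR = (1 + |Γ|)/(1 − |Γ|) = 1.6/0.4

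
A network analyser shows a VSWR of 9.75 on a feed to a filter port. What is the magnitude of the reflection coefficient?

|Γ| ≈ 0.814

|Γ| = (S − 1)/(S + 1) = (9.75 − 1)/(9.75 + 1) = 8.75/10.8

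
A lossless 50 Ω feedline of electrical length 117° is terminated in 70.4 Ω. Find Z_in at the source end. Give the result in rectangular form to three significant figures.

Z_in ≈ 39.6 + j11.2 Ω

tan(βl) = tan(117°) = -1.96
Z_in = Z_0·(Z_L + jZ_0·tanβl)/(Z_0 + jZ_L·tanβl)
     = 50·(70.4 − j98.1)/(50 − j138)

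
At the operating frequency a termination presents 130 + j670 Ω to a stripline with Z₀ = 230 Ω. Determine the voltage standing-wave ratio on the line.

Γ = (Z_L − Z_0)/(Z_L + Z_0) = (-100 + j670)/(360 + j670)
|Γ| = 677/761 = 0.891
VSWR = (1 + |Γ|)/(1 − |Γ|) = 1.89/0.109

VSWR ≈ 17.3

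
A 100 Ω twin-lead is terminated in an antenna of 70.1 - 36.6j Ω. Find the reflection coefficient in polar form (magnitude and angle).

Γ ≈ 0.272 ∠ -117°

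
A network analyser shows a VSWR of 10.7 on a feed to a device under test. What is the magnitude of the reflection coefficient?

|Γ| ≈ 0.829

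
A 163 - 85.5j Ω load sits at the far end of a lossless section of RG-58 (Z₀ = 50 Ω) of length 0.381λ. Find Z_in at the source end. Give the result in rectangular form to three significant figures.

Z_in ≈ 32 + j60.1 Ω

βl = 2π × 0.381 = 137°
tan(βl) = tan(137°) = -0.927
Z_in = Z_0·(Z_L + jZ_0·tanβl)/(Z_0 + jZ_L·tanβl)
     = 50·(163 − j132)/(-29.3 − j151)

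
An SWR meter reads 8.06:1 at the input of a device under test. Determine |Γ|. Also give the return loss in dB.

|Γ| = (S − 1)/(S + 1) = (8.06 − 1)/(8.06 + 1) = 7.06/9.06
RL = −20·log₁₀|Γ| = −20·log₁₀(0.779)

|Γ| ≈ 0.779; return loss ≈ 2.17 dB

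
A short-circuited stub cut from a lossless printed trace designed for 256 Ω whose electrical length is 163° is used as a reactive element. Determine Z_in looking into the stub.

tan(βl) = -0.306
For a short-circuited stub, Z_in = jZ_0·tan(βl)

Z_in ≈ −j78.3 Ω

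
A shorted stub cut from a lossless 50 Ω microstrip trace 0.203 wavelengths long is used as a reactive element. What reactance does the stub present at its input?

βl = 2π × 0.203 = 73.1°
tan(βl) = 3.29
For a shorted stub, Z_in = jZ_0·tan(βl)

X_in ≈ 164 Ω (inductive)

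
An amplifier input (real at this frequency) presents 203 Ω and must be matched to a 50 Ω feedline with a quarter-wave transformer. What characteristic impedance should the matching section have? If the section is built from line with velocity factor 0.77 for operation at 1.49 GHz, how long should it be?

Z_qwt = √(Z_0·R_L) = √(50 × 203) = √10150
λ = 0.77·c/f = 0.155 m, so l = λ/4 = 0.0388 m

Z_qwt ≈ 101 Ω; length ≈ 3.88 cm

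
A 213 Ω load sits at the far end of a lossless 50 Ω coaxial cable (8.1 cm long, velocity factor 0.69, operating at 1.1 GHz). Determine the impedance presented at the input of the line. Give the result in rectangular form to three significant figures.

Z_in ≈ 52.3 + j80.7 Ω

λ = v/f = 0.69·c / 1.1 GHz = 0.188 m
βl = 2π·l/λ = 2π × 0.43 = 155°
tan(βl) = tan(155°) = -0.467
Z_in = Z_0·(Z_L + jZ_0·tanβl)/(Z_0 + jZ_L·tanβl)
     = 50·(213 − j23.4)/(50 − j99.5)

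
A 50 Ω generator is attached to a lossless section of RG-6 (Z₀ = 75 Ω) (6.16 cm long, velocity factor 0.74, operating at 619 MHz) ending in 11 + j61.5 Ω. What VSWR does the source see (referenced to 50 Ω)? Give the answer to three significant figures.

VSWR ≈ 16.8

λ = v/f = 0.74·c / 619 MHz = 0.359 m
βl = 2π·l/λ = 2π × 0.172 = 61.8°
tan(βl) = 1.87
Z_in = Z_0·(Z_L + jZ_0·tanβl)/(Z_0 + jZ_L·tanβl) = 138 − j308 Ω
Γ_s = (Z_in − Z_s)/(Z_in + Z_s) = (88.1 − j308)/(188 − j308), |Γ_s| = 0.888
VSWR = (1 + |Γ_s|)/(1 − |Γ_s|)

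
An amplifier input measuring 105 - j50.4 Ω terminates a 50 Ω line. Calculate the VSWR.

VSWR ≈ 2.69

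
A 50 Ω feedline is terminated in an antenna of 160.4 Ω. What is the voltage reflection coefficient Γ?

Γ = 0.525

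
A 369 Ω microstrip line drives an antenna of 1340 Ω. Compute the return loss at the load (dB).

Γ = (1340 − 369)/(1340 + 369) = 0.568
RL = −20·log₁₀|Γ| = −20·log₁₀(0.568)

RL ≈ 4.91 dB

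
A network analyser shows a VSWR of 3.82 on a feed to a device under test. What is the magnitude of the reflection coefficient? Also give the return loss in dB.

|Γ| ≈ 0.585; return loss ≈ 4.66 dB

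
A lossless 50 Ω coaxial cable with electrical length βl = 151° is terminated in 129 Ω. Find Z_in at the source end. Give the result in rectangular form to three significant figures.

Z_in ≈ 55.4 + j51.5 Ω

tan(βl) = tan(151°) = -0.554
Z_in = Z_0·(Z_L + jZ_0·tanβl)/(Z_0 + jZ_L·tanβl)
     = 50·(129 − j27.7)/(50 − j71.5)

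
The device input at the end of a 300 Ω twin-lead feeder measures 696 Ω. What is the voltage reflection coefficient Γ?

Γ = 0.398

Γ = (Z_L − Z_0)/(Z_L + Z_0) = (696 − 300)/(696 + 300) = 396/996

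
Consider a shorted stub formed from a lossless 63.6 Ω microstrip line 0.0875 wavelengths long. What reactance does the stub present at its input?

X_in ≈ 39 Ω (inductive)

βl = 2π × 0.0875 = 31.5°
tan(βl) = 0.613
For a shorted stub, Z_in = jZ_0·tan(βl)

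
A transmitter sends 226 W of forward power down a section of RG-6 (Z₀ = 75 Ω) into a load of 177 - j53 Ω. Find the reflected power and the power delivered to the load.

|Γ| = |(102 − j53)/(252 − j53)| = 0.446
|Γ|² = 0.199
P_refl = |Γ|²·P_inc = 45 W, P_del = (1 − |Γ|²)·P_inc = 181 W

P_reflected ≈ 45 W; P_delivered ≈ 181 W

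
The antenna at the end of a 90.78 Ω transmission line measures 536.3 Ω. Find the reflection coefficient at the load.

Γ = 0.71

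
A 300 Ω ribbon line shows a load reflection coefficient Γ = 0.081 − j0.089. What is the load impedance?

Z_L ≈ 347 − j62.6 Ω

Z_L = Z_0·(1 + Γ)/(1 − Γ) = 300·(1.08 − j0.089)/(0.919 + j0.089)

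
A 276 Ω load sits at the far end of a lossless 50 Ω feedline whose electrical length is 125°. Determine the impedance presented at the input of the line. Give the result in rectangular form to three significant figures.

tan(βl) = tan(125°) = -1.43
Z_in = Z_0·(Z_L + jZ_0·tanβl)/(Z_0 + jZ_L·tanβl)
     = 50·(276 − j71.4)/(50 − j394)

Z_in ≈ 13.3 + j33.3 Ω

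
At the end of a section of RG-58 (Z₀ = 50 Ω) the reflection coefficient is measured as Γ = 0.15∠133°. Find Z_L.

Z_L = Z_0·(1 + Γ)/(1 − Γ) = 50·(0.898 + j0.11)/(1.1 − j0.11)

Z_L ≈ 39.8 + j8.94 Ω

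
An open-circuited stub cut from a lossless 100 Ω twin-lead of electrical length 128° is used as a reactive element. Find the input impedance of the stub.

tan(βl) = -1.28
For an open-circuited stub, Z_in = −jZ_0·cot(βl) = −jZ_0/tan(βl)

Z_in ≈ +j78.1 Ω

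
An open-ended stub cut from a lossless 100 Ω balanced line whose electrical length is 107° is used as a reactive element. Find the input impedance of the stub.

Z_in ≈ +j30.6 Ω

tan(βl) = -3.27
For an open-ended stub, Z_in = −jZ_0·cot(βl) = −jZ_0/tan(βl)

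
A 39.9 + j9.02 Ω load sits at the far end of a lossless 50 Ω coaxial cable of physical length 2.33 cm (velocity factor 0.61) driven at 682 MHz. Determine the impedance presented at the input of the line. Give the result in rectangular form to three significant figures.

λ = v/f = 0.61·c / 682 MHz = 0.268 m
βl = 2π·l/λ = 2π × 0.0868 = 31.3°
tan(βl) = tan(31.3°) = 0.607
Z_in = Z_0·(Z_L + jZ_0·tanβl)/(Z_0 + jZ_L·tanβl)
     = 50·(39.9 + j39.4)/(44.5 + j24.2)

Z_in ≈ 53.1 + j15.3 Ω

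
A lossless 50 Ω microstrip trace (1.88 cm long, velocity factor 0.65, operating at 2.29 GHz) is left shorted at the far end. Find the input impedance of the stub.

Z_in ≈ +j269 Ω

λ = v/f = 0.65·c / 2.29 GHz = 0.0852 m
βl = 2π·l/λ = 2π × 0.221 = 79.5°
tan(βl) = 5.39
For a shorted stub, Z_in = jZ_0·tan(βl)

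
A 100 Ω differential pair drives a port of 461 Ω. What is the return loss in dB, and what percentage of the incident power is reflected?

Γ = (461 − 100)/(461 + 100) = 0.643
RL = −20·log₁₀(0.643) = 3.83 dB
P_refl/P_inc = |Γ|² = 0.414

RL ≈ 3.83 dB; 41.4% of incident power reflected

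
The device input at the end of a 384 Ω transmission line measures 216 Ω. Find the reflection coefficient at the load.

Γ = -0.28

Γ = (Z_L − Z_0)/(Z_L + Z_0) = (216 − 384)/(216 + 384) = -168/600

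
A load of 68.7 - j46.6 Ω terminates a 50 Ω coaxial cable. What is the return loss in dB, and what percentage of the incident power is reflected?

Γ = (18.7 − j46.6)/(118.7 − j46.6), |Γ| = 0.394
RL = −20·log₁₀(0.394) = 8.1 dB
P_refl/P_inc = |Γ|² = 0.155

RL ≈ 8.1 dB; 15.5% of incident power reflected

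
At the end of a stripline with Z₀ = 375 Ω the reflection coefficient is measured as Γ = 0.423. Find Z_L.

Z_L = Z_0·(1 + Γ)/(1 − Γ) = 375·(1.42)/(0.577)

Z_L ≈ 925 Ω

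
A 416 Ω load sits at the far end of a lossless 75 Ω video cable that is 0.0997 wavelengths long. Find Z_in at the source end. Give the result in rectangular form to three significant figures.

Z_in ≈ 37 − j94.4 Ω

βl = 2π × 0.0997 = 35.9°
tan(βl) = tan(35.9°) = 0.724
Z_in = Z_0·(Z_L + jZ_0·tanβl)/(Z_0 + jZ_L·tanβl)
     = 75·(416 + j54.3)/(75 + j301)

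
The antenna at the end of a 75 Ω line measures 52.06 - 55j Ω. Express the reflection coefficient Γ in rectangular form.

Γ ≈ 0.00575 − j0.43

Γ = (Z_L − Z_0)/(Z_L + Z_0) = (-22.94 − j55)/(127.1 − j55)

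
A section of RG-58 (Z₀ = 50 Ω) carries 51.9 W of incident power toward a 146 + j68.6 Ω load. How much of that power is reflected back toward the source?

|Γ| = |(96 + j68.6)/(196 + j68.6)| = 0.568
|Γ|² = 0.323
P_refl = |Γ|²·P_inc = 16.8 W, P_del = (1 − |Γ|²)·P_inc = 35.1 W

P_reflected ≈ 16.8 W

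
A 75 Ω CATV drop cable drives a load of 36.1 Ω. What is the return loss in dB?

Γ = (36.1 − 75)/(36.1 + 75) = -0.35
RL = −20·log₁₀|Γ| = −20·log₁₀(0.35)

RL ≈ 9.12 dB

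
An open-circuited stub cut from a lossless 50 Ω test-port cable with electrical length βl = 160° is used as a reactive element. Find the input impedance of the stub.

tan(βl) = -0.364
For an open-circuited stub, Z_in = −jZ_0·cot(βl) = −jZ_0/tan(βl)

Z_in ≈ +j137 Ω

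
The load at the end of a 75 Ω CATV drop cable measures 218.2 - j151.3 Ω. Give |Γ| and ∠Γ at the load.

Γ = (Z_L − Z_0)/(Z_L + Z_0) = (143.2 − j151.3)/(293.2 − j151.3)
|Γ| = 208/330 = 0.631

Γ ≈ 0.631 ∠ -19.3°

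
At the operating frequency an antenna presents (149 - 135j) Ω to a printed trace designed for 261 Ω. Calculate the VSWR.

Γ = (Z_L − Z_0)/(Z_L + Z_0) = (-112 − j135)/(410 − j135)
|Γ| = 175/432 = 0.406
VSWR = (1 + |Γ|)/(1 − |Γ|) = 1.41/0.594

VSWR ≈ 2.37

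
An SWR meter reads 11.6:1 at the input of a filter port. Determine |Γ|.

|Γ| ≈ 0.841

|Γ| = (S − 1)/(S + 1) = (11.6 − 1)/(11.6 + 1) = 10.6/12.6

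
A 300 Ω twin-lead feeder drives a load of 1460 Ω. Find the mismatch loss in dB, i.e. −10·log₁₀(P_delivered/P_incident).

Γ = (1460 − 300)/(1460 + 300) = 0.659
|Γ|² = 0.434, so P_del/P_inc = 1 − |Γ|² = 0.566
ML = −10·log₁₀(1 − |Γ|²)

mismatch loss ≈ 2.47 dB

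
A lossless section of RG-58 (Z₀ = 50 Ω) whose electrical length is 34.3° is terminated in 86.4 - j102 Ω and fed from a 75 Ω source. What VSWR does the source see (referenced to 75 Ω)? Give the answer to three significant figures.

VSWR ≈ 5.29

tan(βl) = 0.682
Z_in = Z_0·(Z_L + jZ_0·tanβl)/(Z_0 + jZ_L·tanβl) = 17.8 − j37.2 Ω
Γ_s = (Z_in − Z_s)/(Z_in + Z_s) = (-57.2 − j37.2)/(92.8 − j37.2), |Γ_s| = 0.682
VSWR = (1 + |Γ_s|)/(1 − |Γ_s|)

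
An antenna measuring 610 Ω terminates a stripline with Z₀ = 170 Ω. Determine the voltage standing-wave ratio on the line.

Γ = (610 − 170)/(610 + 170) = 0.564
VSWR = (1 + 0.564)/(1 − 0.564)

VSWR ≈ 3.59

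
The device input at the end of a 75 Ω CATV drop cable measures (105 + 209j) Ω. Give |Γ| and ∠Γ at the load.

Γ = (Z_L − Z_0)/(Z_L + Z_0) = (30 + j209)/(180 + j209)
|Γ| = 211/276 = 0.765

Γ ≈ 0.765 ∠ 32.6°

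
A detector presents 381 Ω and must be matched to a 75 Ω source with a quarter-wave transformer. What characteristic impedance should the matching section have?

Z_qwt ≈ 169 Ω

Z_qwt = √(Z_0·R_L) = √(75 × 381) = √28580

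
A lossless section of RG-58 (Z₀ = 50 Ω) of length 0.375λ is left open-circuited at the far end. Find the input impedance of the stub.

βl = 2π × 0.375 = 135°
tan(βl) = -1
For an open-circuited stub, Z_in = −jZ_0·cot(βl) = −jZ_0/tan(βl)

Z_in ≈ +j50 Ω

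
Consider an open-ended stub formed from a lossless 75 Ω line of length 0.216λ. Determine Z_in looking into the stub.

βl = 2π × 0.216 = 77.8°
tan(βl) = 4.61
For an open-ended stub, Z_in = −jZ_0·cot(βl) = −jZ_0/tan(βl)

Z_in ≈ −j16.3 Ω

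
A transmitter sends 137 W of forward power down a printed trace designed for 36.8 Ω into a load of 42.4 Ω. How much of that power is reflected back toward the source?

Γ = (42.4 − 36.8)/(42.4 + 36.8) = 0.0707
|Γ|² = 0.005
P_refl = |Γ|²·P_inc = 0.685 W, P_del = (1 − |Γ|²)·P_inc = 136 W

P_reflected ≈ 0.685 W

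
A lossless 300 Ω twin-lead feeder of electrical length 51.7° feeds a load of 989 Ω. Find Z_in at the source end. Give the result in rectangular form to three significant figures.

tan(βl) = tan(51.7°) = 1.27
Z_in = Z_0·(Z_L + jZ_0·tanβl)/(Z_0 + jZ_L·tanβl)
     = 300·(989 + j380)/(300 + j1250)

Z_in ≈ 140 − j203 Ω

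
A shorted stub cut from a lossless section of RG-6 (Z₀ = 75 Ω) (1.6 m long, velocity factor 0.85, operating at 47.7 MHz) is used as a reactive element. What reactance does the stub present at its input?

X_in ≈ -234 Ω (capacitive)

λ = v/f = 0.85·c / 47.7 MHz = 5.35 m
βl = 2π·l/λ = 2π × 0.299 = 108°
tan(βl) = -3.12
For a shorted stub, Z_in = jZ_0·tan(βl)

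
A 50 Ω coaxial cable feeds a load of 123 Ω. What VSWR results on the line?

VSWR ≈ 2.46

For a purely resistive load, VSWR = R_L/Z_0 or Z_0/R_L (whichever > 1) = 123/50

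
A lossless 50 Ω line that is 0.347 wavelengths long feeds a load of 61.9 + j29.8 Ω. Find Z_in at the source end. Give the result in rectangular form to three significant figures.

βl = 2π × 0.347 = 125°
tan(βl) = tan(125°) = -1.43
Z_in = Z_0·(Z_L + jZ_0·tanβl)/(Z_0 + jZ_L·tanβl)
     = 50·(61.9 − j41.8)/(92.7 − j88.7)

Z_in ≈ 28.7 + j4.9 Ω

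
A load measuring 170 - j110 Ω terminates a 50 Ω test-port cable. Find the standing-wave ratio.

Γ = (Z_L − Z_0)/(Z_L + Z_0) = (120 − j110)/(220 − j110)
|Γ| = 163/246 = 0.662
VSWR = (1 + |Γ|)/(1 − |Γ|) = 1.66/0.338

VSWR ≈ 4.91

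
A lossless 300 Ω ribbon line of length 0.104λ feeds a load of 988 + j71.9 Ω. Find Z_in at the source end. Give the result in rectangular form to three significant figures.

βl = 2π × 0.104 = 37.4°
tan(βl) = tan(37.4°) = 0.766
Z_in = Z_0·(Z_L + jZ_0·tanβl)/(Z_0 + jZ_L·tanβl)
     = 300·(988 + j302)/(245 + j756)

Z_in ≈ 223 − j320 Ω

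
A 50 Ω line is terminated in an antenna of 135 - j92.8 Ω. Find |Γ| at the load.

|Γ| ≈ 0.608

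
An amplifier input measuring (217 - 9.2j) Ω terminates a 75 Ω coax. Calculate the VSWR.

Γ = (Z_L − Z_0)/(Z_L + Z_0) = (142 − j9.2)/(292 − j9.2)
|Γ| = 142/292 = 0.487
VSWR = (1 + |Γ|)/(1 − |Γ|) = 1.49/0.513

VSWR ≈ 2.9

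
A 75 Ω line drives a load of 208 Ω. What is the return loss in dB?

RL ≈ 6.56 dB

Γ = (208 − 75)/(208 + 75) = 0.47
RL = −20·log₁₀|Γ| = −20·log₁₀(0.47)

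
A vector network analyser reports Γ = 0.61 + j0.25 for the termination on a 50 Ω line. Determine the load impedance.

Z_L = Z_0·(1 + Γ)/(1 − Γ) = 50·(1.61 + j0.25)/(0.39 − j0.25)

Z_L ≈ 132 + j116 Ω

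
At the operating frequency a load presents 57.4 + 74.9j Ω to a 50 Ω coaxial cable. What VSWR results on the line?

VSWR ≈ 3.7

Γ = (Z_L − Z_0)/(Z_L + Z_0) = (7.4 + j74.9)/(107.4 + j74.9)
|Γ| = 75.3/131 = 0.575
VSWR = (1 + |Γ|)/(1 − |Γ|) = 1.57/0.425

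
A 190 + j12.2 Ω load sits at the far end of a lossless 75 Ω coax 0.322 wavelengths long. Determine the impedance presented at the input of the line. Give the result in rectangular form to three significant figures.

βl = 2π × 0.322 = 116°
tan(βl) = tan(116°) = -2.06
Z_in = Z_0·(Z_L + jZ_0·tanβl)/(Z_0 + jZ_L·tanβl)
     = 75·(190 − j142)/(100 − j391)

Z_in ≈ 34.3 + j27.7 Ω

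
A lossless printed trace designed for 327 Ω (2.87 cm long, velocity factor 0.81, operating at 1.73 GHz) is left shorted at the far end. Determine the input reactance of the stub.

λ = v/f = 0.81·c / 1.73 GHz = 0.14 m
βl = 2π·l/λ = 2π × 0.204 = 73.6°
tan(βl) = 3.39
For a shorted stub, Z_in = jZ_0·tan(βl)

X_in ≈ 1110 Ω (inductive)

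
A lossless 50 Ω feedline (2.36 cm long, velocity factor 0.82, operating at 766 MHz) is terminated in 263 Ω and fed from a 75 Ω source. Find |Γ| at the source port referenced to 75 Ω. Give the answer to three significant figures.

λ = v/f = 0.82·c / 766 MHz = 0.321 m
βl = 2π·l/λ = 2π × 0.0735 = 26.5°
tan(βl) = 0.498
Z_in = Z_0·(Z_L + jZ_0·tanβl)/(Z_0 + jZ_L·tanβl) = 41.8 − j84.5 Ω
Γ_s = (Z_in − Z_s)/(Z_in + Z_s) = (-33.2 − j84.5)/(117 − j84.5), |Γ_s| = 0.63

|Γ| ≈ 0.63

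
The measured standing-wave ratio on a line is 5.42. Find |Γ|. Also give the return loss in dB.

|Γ| = (S − 1)/(S + 1) = (5.42 − 1)/(5.42 + 1) = 4.42/6.42
RL = −20·log₁₀|Γ| = −20·log₁₀(0.688)

|Γ| ≈ 0.688; return loss ≈ 3.24 dB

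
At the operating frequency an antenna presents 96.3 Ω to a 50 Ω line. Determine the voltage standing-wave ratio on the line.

VSWR ≈ 1.93

Γ = (96.3 − 50)/(96.3 + 50) = 0.316
VSWR = (1 + 0.316)/(1 − 0.316)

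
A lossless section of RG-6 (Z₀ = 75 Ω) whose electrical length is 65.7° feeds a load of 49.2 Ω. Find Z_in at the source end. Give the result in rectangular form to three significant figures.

Z_in ≈ 93.4 + j30.4 Ω

tan(βl) = tan(65.7°) = 2.21
Z_in = Z_0·(Z_L + jZ_0·tanβl)/(Z_0 + jZ_L·tanβl)
     = 75·(49.2 + j166)/(75 + j109)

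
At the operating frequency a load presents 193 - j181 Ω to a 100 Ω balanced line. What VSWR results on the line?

Γ = (Z_L − Z_0)/(Z_L + Z_0) = (93 − j181)/(293 − j181)
|Γ| = 203/344 = 0.591
VSWR = (1 + |Γ|)/(1 − |Γ|) = 1.59/0.409

VSWR ≈ 3.89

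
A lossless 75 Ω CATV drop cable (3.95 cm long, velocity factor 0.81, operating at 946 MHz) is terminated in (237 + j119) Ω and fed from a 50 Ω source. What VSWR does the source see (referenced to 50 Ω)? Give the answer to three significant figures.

VSWR ≈ 4.25

λ = v/f = 0.81·c / 946 MHz = 0.257 m
βl = 2π·l/λ = 2π × 0.154 = 55.4°
tan(βl) = 1.45
Z_in = Z_0·(Z_L + jZ_0·tanβl)/(Z_0 + jZ_L·tanβl) = 32.5 − j61 Ω
Γ_s = (Z_in − Z_s)/(Z_in + Z_s) = (-17.5 − j61)/(82.5 − j61), |Γ_s| = 0.619
VSWR = (1 + |Γ_s|)/(1 − |Γ_s|)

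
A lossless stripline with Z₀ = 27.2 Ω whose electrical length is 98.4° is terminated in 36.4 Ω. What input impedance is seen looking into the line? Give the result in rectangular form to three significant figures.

tan(βl) = tan(98.4°) = -6.77
Z_in = Z_0·(Z_L + jZ_0·tanβl)/(Z_0 + jZ_L·tanβl)
     = 27.2·(36.4 − j184)/(27.2 − j247)

Z_in ≈ 20.5 + j1.75 Ω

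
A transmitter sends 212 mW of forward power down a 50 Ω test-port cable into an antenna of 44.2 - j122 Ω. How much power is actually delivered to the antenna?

|Γ| = |(-5.8 − j122)/(94.2 − j122)| = 0.792
|Γ|² = 0.628
P_refl = |Γ|²·P_inc = 133 mW, P_del = (1 − |Γ|²)·P_inc = 78.9 mW

P_delivered ≈ 78.9 mW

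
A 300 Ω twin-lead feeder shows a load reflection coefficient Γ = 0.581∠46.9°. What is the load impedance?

Z_L ≈ 366 + j468 Ω

Z_L = Z_0·(1 + Γ)/(1 − Γ) = 300·(1.4 + j0.424)/(0.603 − j0.424)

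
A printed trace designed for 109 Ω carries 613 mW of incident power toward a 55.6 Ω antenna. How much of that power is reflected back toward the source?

Γ = (55.6 − 109)/(55.6 + 109) = -0.324
|Γ|² = 0.105
P_refl = |Γ|²·P_inc = 64.5 mW, P_del = (1 − |Γ|²)·P_inc = 548 mW

P_reflected ≈ 64.5 mW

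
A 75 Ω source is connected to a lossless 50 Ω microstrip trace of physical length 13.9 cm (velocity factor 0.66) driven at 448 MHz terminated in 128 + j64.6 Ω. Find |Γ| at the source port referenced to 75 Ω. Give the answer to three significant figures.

λ = v/f = 0.66·c / 448 MHz = 0.442 m
βl = 2π·l/λ = 2π × 0.315 = 113°
tan(βl) = -2.33
Z_in = Z_0·(Z_L + jZ_0·tanβl)/(Z_0 + jZ_L·tanβl) = 15.9 + j10.7 Ω
Γ_s = (Z_in − Z_s)/(Z_in + Z_s) = (-59.1 + j10.7)/(90.9 + j10.7), |Γ_s| = 0.656

|Γ| ≈ 0.656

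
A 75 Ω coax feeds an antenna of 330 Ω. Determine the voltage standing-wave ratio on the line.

Γ = (330 − 75)/(330 + 75) = 0.63
VSWR = (1 + 0.63)/(1 − 0.63)

VSWR ≈ 4.4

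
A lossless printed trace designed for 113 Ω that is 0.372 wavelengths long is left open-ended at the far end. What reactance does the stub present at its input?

βl = 2π × 0.372 = 134°
tan(βl) = -1.04
For an open-ended stub, Z_in = −jZ_0·cot(βl) = −jZ_0/tan(βl)

X_in ≈ 109 Ω (inductive)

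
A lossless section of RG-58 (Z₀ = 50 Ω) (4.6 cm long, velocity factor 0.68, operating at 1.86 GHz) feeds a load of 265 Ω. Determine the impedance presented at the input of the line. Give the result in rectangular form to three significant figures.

Z_in ≈ 35.9 + j77.9 Ω

λ = v/f = 0.68·c / 1.86 GHz = 0.11 m
βl = 2π·l/λ = 2π × 0.419 = 151°
tan(βl) = tan(151°) = -0.555
Z_in = Z_0·(Z_L + jZ_0·tanβl)/(Z_0 + jZ_L·tanβl)
     = 50·(265 − j27.7)/(50 − j147)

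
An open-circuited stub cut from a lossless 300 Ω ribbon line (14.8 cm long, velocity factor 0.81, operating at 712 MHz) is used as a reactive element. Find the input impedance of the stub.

λ = v/f = 0.81·c / 712 MHz = 0.341 m
βl = 2π·l/λ = 2π × 0.434 = 156°
tan(βl) = -0.443
For an open-circuited stub, Z_in = −jZ_0·cot(βl) = −jZ_0/tan(βl)

Z_in ≈ +j677 Ω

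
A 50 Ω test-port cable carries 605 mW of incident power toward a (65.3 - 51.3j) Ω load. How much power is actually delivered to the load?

|Γ| = |(15.3 − j51.3)/(115.3 − j51.3)| = 0.424
|Γ|² = 0.18
P_refl = |Γ|²·P_inc = 109 mW, P_del = (1 − |Γ|²)·P_inc = 496 mW

P_delivered ≈ 496 mW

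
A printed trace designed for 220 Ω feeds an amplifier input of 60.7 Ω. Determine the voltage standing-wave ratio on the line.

VSWR ≈ 3.62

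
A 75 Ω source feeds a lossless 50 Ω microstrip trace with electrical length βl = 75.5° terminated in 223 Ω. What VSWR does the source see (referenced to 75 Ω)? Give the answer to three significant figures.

VSWR ≈ 6.46

tan(βl) = 3.87
Z_in = Z_0·(Z_L + jZ_0·tanβl)/(Z_0 + jZ_L·tanβl) = 11.9 − j12.2 Ω
Γ_s = (Z_in − Z_s)/(Z_in + Z_s) = (-63.1 − j12.2)/(86.9 − j12.2), |Γ_s| = 0.732
VSWR = (1 + |Γ_s|)/(1 − |Γ_s|)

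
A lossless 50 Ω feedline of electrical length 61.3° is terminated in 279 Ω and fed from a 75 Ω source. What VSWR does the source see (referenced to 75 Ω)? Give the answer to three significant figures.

VSWR ≈ 7.31

tan(βl) = 1.83
Z_in = Z_0·(Z_L + jZ_0·tanβl)/(Z_0 + jZ_L·tanβl) = 11.5 − j26.2 Ω
Γ_s = (Z_in − Z_s)/(Z_in + Z_s) = (-63.5 − j26.2)/(86.5 − j26.2), |Γ_s| = 0.759
VSWR = (1 + |Γ_s|)/(1 − |Γ_s|)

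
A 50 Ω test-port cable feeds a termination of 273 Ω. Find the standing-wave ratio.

Γ = (273 − 50)/(273 + 50) = 0.69
VSWR = (1 + 0.69)/(1 − 0.69)

VSWR ≈ 5.46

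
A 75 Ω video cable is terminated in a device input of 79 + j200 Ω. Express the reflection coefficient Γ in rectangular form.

Γ = (Z_L − Z_0)/(Z_L + Z_0) = (4 + j200)/(154 + j200)

Γ ≈ 0.637 + j0.471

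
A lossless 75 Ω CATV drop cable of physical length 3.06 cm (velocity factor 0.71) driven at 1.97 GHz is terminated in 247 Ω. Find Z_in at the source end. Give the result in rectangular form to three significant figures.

λ = v/f = 0.71·c / 1.97 GHz = 0.108 m
βl = 2π·l/λ = 2π × 0.283 = 102°
tan(βl) = tan(102°) = -4.75
Z_in = Z_0·(Z_L + jZ_0·tanβl)/(Z_0 + jZ_L·tanβl)
     = 75·(247 − j356)/(75 − j1170)

Z_in ≈ 23.7 + j14.3 Ω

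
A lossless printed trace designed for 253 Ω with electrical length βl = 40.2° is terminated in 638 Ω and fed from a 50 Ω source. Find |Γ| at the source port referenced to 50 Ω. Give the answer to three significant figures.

tan(βl) = 0.845
Z_in = Z_0·(Z_L + jZ_0·tanβl)/(Z_0 + jZ_L·tanβl) = 197 − j207 Ω
Γ_s = (Z_in − Z_s)/(Z_in + Z_s) = (147 − j207)/(247 − j207), |Γ_s| = 0.788

|Γ| ≈ 0.788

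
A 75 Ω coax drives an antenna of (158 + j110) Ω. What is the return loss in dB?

Γ = (83 + j110)/(233 + j110), |Γ| = 0.535
RL = −20·log₁₀|Γ| = −20·log₁₀(0.535)

RL ≈ 5.44 dB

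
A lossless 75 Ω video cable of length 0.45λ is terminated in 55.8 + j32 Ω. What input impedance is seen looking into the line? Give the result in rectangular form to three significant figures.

βl = 2π × 0.45 = 162°
tan(βl) = tan(162°) = -0.325
Z_in = Z_0·(Z_L + jZ_0·tanβl)/(Z_0 + jZ_L·tanβl)
     = 75·(55.8 + j7.63)/(85.4 − j18.1)

Z_in ≈ 45.5 + j16.4 Ω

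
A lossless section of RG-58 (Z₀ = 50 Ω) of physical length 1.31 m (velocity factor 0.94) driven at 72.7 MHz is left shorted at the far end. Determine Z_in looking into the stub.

Z_in ≈ −j81.3 Ω

λ = v/f = 0.94·c / 72.7 MHz = 3.88 m
βl = 2π·l/λ = 2π × 0.338 = 122°
tan(βl) = -1.63
For a shorted stub, Z_in = jZ_0·tan(βl)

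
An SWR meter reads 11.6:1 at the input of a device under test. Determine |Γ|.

|Γ| ≈ 0.841

|Γ| = (S − 1)/(S + 1) = (11.6 − 1)/(11.6 + 1) = 10.6/12.6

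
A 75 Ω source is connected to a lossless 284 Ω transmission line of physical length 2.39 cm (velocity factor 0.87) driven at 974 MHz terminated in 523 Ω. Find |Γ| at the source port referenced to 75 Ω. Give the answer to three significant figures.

|Γ| ≈ 0.699

λ = v/f = 0.87·c / 974 MHz = 0.268 m
βl = 2π·l/λ = 2π × 0.0892 = 32.1°
tan(βl) = 0.628
Z_in = Z_0·(Z_L + jZ_0·tanβl)/(Z_0 + jZ_L·tanβl) = 312 − j182 Ω
Γ_s = (Z_in − Z_s)/(Z_in + Z_s) = (237 − j182)/(387 − j182), |Γ_s| = 0.699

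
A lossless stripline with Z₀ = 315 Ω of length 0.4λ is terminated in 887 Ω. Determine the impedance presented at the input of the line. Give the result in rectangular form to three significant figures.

Z_in ≈ 261 + j306 Ω

βl = 2π × 0.4 = 144°
tan(βl) = tan(144°) = -0.727
Z_in = Z_0·(Z_L + jZ_0·tanβl)/(Z_0 + jZ_L·tanβl)
     = 315·(887 − j229)/(315 − j644)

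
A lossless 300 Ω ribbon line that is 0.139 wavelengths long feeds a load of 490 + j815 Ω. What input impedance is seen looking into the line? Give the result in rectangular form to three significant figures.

Z_in ≈ 135 − j406 Ω

βl = 2π × 0.139 = 50°
tan(βl) = tan(50°) = 1.19
Z_in = Z_0·(Z_L + jZ_0·tanβl)/(Z_0 + jZ_L·tanβl)
     = 300·(490 + j1170)/(-673 + j585)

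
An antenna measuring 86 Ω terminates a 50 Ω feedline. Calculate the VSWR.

VSWR ≈ 1.72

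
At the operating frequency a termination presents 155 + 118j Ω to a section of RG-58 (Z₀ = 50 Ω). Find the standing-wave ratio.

VSWR ≈ 5.02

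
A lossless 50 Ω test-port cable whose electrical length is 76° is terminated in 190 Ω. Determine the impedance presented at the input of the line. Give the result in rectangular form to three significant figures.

tan(βl) = tan(76°) = 4.01
Z_in = Z_0·(Z_L + jZ_0·tanβl)/(Z_0 + jZ_L·tanβl)
     = 50·(190 + j201)/(50 + j762)

Z_in ≈ 13.9 − j11.6 Ω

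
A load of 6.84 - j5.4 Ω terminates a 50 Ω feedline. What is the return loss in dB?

Γ = (-43.16 − j5.4)/(56.84 − j5.4), |Γ| = 0.762
RL = −20·log₁₀|Γ| = −20·log₁₀(0.762)

RL ≈ 2.36 dB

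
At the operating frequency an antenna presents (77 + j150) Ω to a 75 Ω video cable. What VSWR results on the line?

Γ = (Z_L − Z_0)/(Z_L + Z_0) = (2 + j150)/(152 + j150)
|Γ| = 150/214 = 0.702
VSWR = (1 + |Γ|)/(1 − |Γ|) = 1.7/0.298

VSWR ≈ 5.72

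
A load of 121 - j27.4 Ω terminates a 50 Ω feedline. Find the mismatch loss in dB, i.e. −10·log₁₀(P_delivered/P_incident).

Γ = (71 − j27.4)/(171 − j27.4), |Γ| = 0.439
|Γ|² = 0.193, so P_del/P_inc = 1 − |Γ|² = 0.807
ML = −10·log₁₀(1 − |Γ|²)

mismatch loss ≈ 0.932 dB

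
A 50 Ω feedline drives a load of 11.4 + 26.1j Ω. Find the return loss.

Γ = (-38.6 + j26.1)/(61.4 + j26.1), |Γ| = 0.698
RL = −20·log₁₀|Γ| = −20·log₁₀(0.698)

RL ≈ 3.12 dB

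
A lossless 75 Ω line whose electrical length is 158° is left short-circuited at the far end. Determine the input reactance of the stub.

tan(βl) = -0.404
For a short-circuited stub, Z_in = jZ_0·tan(βl)

X_in ≈ -30.3 Ω (capacitive)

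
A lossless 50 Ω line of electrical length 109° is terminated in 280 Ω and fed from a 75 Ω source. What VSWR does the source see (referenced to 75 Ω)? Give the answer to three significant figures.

tan(βl) = -2.9
Z_in = Z_0·(Z_L + jZ_0·tanβl)/(Z_0 + jZ_L·tanβl) = 9.95 + j16.6 Ω
Γ_s = (Z_in − Z_s)/(Z_in + Z_s) = (-65.1 + j16.6)/(84.9 + j16.6), |Γ_s| = 0.776
VSWR = (1 + |Γ_s|)/(1 − |Γ_s|)

VSWR ≈ 7.91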